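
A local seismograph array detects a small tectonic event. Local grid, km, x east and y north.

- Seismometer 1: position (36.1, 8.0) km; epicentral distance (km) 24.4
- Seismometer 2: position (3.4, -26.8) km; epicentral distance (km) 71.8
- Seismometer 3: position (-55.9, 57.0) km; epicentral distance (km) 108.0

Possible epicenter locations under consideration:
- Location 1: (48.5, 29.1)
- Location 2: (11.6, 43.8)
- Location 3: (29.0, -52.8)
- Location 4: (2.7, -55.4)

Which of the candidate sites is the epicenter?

Location 1

For each candidate, compare |candidate − station| to the reported distance:
Location 1: residuals Seismometer 1 0.1, Seismometer 2 0.0, Seismometer 3 0.1 → max 0.1 km
Location 2: residuals Seismometer 1 19.0, Seismometer 2 0.7, Seismometer 3 39.2 → max 39.2 km
Location 3: residuals Seismometer 1 36.8, Seismometer 2 35.3, Seismometer 3 30.8 → max 36.8 km
Location 4: residuals Seismometer 1 47.3, Seismometer 2 43.2, Seismometer 3 18.8 → max 47.3 km
Only Location 1 has all residuals ≈ 0.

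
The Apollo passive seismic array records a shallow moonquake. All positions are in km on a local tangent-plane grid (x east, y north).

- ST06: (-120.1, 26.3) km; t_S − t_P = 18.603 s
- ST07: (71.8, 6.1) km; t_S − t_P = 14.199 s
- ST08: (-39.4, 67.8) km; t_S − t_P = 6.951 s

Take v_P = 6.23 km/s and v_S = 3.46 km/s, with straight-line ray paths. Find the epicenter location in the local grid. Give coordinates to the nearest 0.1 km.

7.0 km east, 95.6 km north

Distance from S−P lag: d = Δt · v_P v_S / (v_P − v_S) = Δt · (6.23·3.46)/(6.23−3.46) ≈ 7.7819·Δt.
So d_ST06 = 144.77, d_ST07 = 110.49, d_ST08 = 54.09 km.
Circle about each station: (x + 120.1)² + (y − 26.3)² = 144.77²; (x − 71.8)² + (y − 6.1)² = 110.49²; (x + 39.4)² + (y − 67.8)² = 54.09².
Subtracting pairs of circle equations eliminates x²+y² and gives linear equations (the radical axes):
383.8 x − 40.4 y = -1172.94
161.4 x + 83.0 y = 9066.12
Solving the 2×2 system: x ≈ 7.0, y ≈ 95.6 km.
Check against ST06 (with the unrounded x, y): √((x + 120.1)²+(y − 26.3)²) = 144.77 ≈ 144.77 km. ✓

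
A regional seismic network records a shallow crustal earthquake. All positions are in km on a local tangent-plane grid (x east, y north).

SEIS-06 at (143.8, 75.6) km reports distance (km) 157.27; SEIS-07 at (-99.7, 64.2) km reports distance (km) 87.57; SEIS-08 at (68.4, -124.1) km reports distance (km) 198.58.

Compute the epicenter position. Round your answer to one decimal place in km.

Circle about each station: (x − 143.8)² + (y − 75.6)² = 157.27²; (x + 99.7)² + (y − 64.2)² = 87.57²; (x − 68.4)² + (y + 124.1)² = 198.58².
Subtracting pairs of circle equations eliminates x²+y² and gives linear equations (the radical axes):
-487.0 x − 22.8 y = 4733.28
-150.8 x − 399.4 y = -21014.59
Solving the 2×2 system: x ≈ -12.4, y ≈ 57.3 km.

(-12.4, 57.3)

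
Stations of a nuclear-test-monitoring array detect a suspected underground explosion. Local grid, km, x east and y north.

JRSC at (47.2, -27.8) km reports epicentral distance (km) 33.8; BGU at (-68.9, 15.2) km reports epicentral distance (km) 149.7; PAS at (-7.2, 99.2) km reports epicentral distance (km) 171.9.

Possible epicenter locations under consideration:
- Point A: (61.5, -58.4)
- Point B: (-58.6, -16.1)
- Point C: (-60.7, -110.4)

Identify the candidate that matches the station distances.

Point A

For each candidate, compare |candidate − station| to the reported distance:
Point A: residuals JRSC 0.0, BGU 0.0, PAS 0.0 → max 0.0 km
Point B: residuals JRSC 72.6, BGU 116.7, PAS 45.7 → max 116.7 km
Point C: residuals JRSC 102.1, BGU 23.8, PAS 44.4 → max 102.1 km
Only Point A has all residuals ≈ 0.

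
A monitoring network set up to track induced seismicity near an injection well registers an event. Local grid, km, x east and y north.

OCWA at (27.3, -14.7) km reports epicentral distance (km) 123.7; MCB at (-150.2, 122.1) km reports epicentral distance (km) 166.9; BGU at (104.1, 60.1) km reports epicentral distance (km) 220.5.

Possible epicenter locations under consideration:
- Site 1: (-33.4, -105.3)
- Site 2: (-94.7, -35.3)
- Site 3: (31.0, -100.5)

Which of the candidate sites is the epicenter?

For each candidate, compare |candidate − station| to the reported distance:
Site 1: residuals OCWA 14.6, MCB 88.7, BGU 5.4 → max 88.7 km
Site 2: residuals OCWA 0.0, MCB 0.0, BGU 0.0 → max 0.0 km
Site 3: residuals OCWA 37.8, MCB 120.1, BGU 44.0 → max 120.1 km
Only Site 2 has all residuals ≈ 0.

Site 2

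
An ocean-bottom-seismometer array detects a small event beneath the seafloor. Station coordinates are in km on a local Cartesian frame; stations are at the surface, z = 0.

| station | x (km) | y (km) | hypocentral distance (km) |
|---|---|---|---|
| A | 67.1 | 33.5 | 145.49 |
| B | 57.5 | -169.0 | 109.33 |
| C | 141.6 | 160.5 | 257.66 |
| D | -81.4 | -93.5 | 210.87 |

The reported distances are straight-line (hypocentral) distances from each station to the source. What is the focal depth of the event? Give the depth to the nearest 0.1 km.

Each station gives a sphere (x−x_i)² + (y−y_i)² + z² = d_i² (stations at z=0).
Subtracting the A sphere from B and C: z² cancels, leaving linear equations in x and y:
-19.2 x − 405.0 y = 35456.88
149.0 x + 254.0 y = -5035.19
Solving: x ≈ 125.600, y ≈ -93.502 km (keep extra digits for the depth step; rounded: 125.6, -93.5).
Then from the A sphere: z² = 145.49² − (x − 67.1)² − (y − 33.5)² with x = 125.600, y = -93.502, so z ≈ 40.194 ≈ 40.2 km.

depth ≈ 40.2 km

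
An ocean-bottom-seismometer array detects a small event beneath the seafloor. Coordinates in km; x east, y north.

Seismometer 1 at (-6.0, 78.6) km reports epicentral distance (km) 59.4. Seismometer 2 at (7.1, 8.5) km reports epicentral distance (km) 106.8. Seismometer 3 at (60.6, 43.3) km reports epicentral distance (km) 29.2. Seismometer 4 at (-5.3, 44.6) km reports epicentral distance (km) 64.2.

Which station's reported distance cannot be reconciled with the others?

Seismometer 2

Solve using three stations at a time. Using Seismometer 1, Seismometer 3, Seismometer 4 (subtract circle equations pairwise → linear system) gives (x, y) ≈ (53.0, 71.5).
Distances from that point to each station vs reported:
  Seismometer 1: calculated 59.4 vs reported 59.4 → residual 0.0 km
  Seismometer 2: calculated 78.0 vs reported 106.8 → residual 28.8 km
  Seismometer 3: calculated 29.2 vs reported 29.2 → residual 0.0 km
  Seismometer 4: calculated 64.2 vs reported 64.2 → residual 0.0 km
Seismometer 1, Seismometer 3, Seismometer 4 are mutually consistent (residuals ≈ 0); Seismometer 2 is off by 28.8 km.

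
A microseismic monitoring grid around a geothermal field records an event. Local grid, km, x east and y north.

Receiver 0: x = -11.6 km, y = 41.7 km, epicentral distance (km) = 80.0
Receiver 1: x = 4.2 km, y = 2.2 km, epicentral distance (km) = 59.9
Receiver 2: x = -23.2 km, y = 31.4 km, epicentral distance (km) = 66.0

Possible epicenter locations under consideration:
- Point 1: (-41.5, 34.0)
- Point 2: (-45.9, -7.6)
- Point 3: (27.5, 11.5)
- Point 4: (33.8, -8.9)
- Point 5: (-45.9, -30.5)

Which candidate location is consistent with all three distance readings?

Point 5

For each candidate, compare |candidate − station| to the reported distance:
Point 1: residuals Receiver 0 49.1, Receiver 1 4.2, Receiver 2 47.5 → max 49.1 km
Point 2: residuals Receiver 0 19.9, Receiver 1 8.9, Receiver 2 20.9 → max 20.9 km
Point 3: residuals Receiver 0 30.6, Receiver 1 34.8, Receiver 2 11.5 → max 34.8 km
Point 4: residuals Receiver 0 12.0, Receiver 1 28.3, Receiver 2 3.8 → max 28.3 km
Point 5: residuals Receiver 0 0.1, Receiver 1 0.1, Receiver 2 0.1 → max 0.1 km
Only Point 5 has all residuals ≈ 0.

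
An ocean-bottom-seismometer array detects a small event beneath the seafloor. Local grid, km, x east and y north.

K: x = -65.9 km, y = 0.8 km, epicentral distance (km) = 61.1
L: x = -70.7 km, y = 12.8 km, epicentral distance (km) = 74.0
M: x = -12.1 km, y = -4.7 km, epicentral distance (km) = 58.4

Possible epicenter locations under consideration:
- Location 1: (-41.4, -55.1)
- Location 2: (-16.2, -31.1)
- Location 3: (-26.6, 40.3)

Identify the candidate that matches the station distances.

Location 1

For each candidate, compare |candidate − station| to the reported distance:
Location 1: residuals K 0.1, L 0.0, M 0.1 → max 0.1 km
Location 2: residuals K 2.0, L 4.0, M 31.7 → max 31.7 km
Location 3: residuals K 5.4, L 22.0, M 11.1 → max 22.0 km
Only Location 1 has all residuals ≈ 0.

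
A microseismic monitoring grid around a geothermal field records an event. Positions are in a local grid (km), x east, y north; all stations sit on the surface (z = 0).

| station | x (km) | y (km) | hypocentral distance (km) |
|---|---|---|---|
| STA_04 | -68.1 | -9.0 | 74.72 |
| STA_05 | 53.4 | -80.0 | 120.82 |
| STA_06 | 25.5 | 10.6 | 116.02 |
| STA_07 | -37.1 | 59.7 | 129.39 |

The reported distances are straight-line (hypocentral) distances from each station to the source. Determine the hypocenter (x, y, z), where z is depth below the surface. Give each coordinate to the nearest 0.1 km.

Each station gives a sphere (x−x_i)² + (y−y_i)² + z² = d_i² (stations at z=0).
Subtracting the STA_04 sphere from STA_05 and STA_06: z² cancels, leaving linear equations in x and y:
243.0 x − 142.0 y = -4481.44
187.2 x + 39.2 y = -11833.56
Solving: x ≈ -51.402, y ≈ -56.404 km (keep extra digits for the depth step; rounded: -51.4, -56.4).
Then from the STA_04 sphere: z² = 74.72² − (x + 68.1)² − (y + 9.0)² with x = -51.402, y = -56.404, so z ≈ 55.291 ≈ 55.3 km.
Check against STA_07 (with the unrounded solution): distance 129.39 ≈ 129.39 km. ✓

(-51.4, -56.4, 55.3)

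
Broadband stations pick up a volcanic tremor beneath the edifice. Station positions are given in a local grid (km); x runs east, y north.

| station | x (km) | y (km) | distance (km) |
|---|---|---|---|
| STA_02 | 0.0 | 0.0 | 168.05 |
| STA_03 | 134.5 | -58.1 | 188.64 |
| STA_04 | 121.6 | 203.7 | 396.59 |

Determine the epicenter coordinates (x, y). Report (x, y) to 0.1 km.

(-19.6, -166.9)

Circle about each station: x² + y² = 168.05²; (x − 134.5)² + (y + 58.1)² = 188.64²; (x − 121.6)² + (y − 203.7)² = 396.59².
Subtracting the STA_02 equation from the STA_03 and STA_04 equations removes the quadratic terms:
269.0 x − 116.2 y = 14121.61
243.2 x + 407.4 y = -72762.58
Solving the 2×2 system: x ≈ -19.6, y ≈ -166.9 km.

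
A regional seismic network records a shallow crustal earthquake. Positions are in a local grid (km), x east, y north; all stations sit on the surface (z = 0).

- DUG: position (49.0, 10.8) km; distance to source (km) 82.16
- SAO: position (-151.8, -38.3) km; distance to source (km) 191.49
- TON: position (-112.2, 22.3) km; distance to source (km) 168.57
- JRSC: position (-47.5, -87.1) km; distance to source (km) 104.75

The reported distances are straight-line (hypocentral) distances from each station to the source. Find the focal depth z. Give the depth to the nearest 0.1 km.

Each station gives a sphere (x−x_i)² + (y−y_i)² + z² = d_i² (stations at z=0).
Subtracting the DUG sphere from SAO and TON: z² cancels, leaving linear equations in x and y:
-401.6 x − 98.2 y = -7925.66
-322.4 x + 23.0 y = -11097.09
Solving: x ≈ 31.104, y ≈ -46.492 km (keep extra digits for the depth step; rounded: 31.1, -46.5).
Then from the DUG sphere: z² = 82.16² − (x − 49.0)² − (y − 10.8)² with x = 31.104, y = -46.492, so z ≈ 56.104 ≈ 56.1 km.
Check against JRSC (with the unrounded solution): distance 104.76 ≈ 104.75 km. ✓

z ≈ 56.1 km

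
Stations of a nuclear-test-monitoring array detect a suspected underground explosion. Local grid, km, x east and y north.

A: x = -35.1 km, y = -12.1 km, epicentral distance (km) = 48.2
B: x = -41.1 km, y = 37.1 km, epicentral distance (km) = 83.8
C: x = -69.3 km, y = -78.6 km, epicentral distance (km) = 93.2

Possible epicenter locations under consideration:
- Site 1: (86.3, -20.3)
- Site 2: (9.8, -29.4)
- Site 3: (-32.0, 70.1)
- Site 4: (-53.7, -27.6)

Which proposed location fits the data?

Site 2

For each candidate, compare |candidate − station| to the reported distance:
Site 1: residuals A 73.5, B 55.9, C 73.0 → max 73.5 km
Site 2: residuals A 0.1, B 0.1, C 0.0 → max 0.1 km
Site 3: residuals A 34.1, B 49.6, C 60.1 → max 60.1 km
Site 4: residuals A 24.0, B 17.9, C 39.9 → max 39.9 km
Only Site 2 has all residuals ≈ 0.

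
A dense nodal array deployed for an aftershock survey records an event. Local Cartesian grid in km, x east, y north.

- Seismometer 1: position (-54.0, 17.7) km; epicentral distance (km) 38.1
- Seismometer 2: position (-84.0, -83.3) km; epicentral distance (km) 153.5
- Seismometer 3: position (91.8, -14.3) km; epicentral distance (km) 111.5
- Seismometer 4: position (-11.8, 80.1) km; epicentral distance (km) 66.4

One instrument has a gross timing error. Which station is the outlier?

Seismometer 2

Solve using three stations at a time. Using Seismometer 1, Seismometer 3, Seismometer 4 (subtract circle equations pairwise → linear system) gives (x, y) ≈ (-16.1, 13.8).
Distances from that point to each station vs reported:
  Seismometer 1: calculated 38.1 vs reported 38.1 → residual 0.0 km
  Seismometer 2: calculated 118.5 vs reported 153.5 → residual 35.0 km
  Seismometer 3: calculated 111.5 vs reported 111.5 → residual 0.0 km
  Seismometer 4: calculated 66.4 vs reported 66.4 → residual 0.0 km
Seismometer 1, Seismometer 3, Seismometer 4 are mutually consistent (residuals ≈ 0); Seismometer 2 is off by 35.0 km.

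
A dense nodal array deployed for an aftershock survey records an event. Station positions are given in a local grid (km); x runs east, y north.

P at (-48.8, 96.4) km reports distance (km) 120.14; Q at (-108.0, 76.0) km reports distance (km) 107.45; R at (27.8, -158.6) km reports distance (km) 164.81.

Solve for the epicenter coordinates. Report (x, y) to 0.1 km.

-65.3 km east, -22.6 km north

Circle about each station: (x + 48.8)² + (y − 96.4)² = 120.14²; (x + 108.0)² + (y − 76.0)² = 107.45²; (x − 27.8)² + (y + 158.6)² = 164.81².
Subtracting the P equation from the Q and R equations removes the quadratic terms:
-118.4 x − 40.8 y = 8653.72
153.2 x − 510.0 y = 1523.68
Solving the 2×2 system: x ≈ -65.3, y ≈ -22.6 km.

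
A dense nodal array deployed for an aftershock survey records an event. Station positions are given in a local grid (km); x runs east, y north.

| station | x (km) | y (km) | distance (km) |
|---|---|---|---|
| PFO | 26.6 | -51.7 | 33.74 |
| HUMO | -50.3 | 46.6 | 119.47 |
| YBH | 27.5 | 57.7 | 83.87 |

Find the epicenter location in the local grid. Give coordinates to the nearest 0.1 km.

(46.0, -24.1)

Circle about each station: (x − 26.6)² + (y + 51.7)² = 33.74²; (x + 50.3)² + (y − 46.6)² = 119.47²; (x − 27.5)² + (y − 57.7)² = 83.87².
Subtracting the PFO equation from the HUMO and YBH equations removes the quadratic terms:
-153.8 x + 196.6 y = -11813.49
1.8 x + 218.8 y = -5190.70
Solving the 2×2 system: x ≈ 46.0, y ≈ -24.1 km.
Check against PFO (with the unrounded x, y): √((x − 26.6)²+(y + 51.7)²) = 33.74 ≈ 33.74 km. ✓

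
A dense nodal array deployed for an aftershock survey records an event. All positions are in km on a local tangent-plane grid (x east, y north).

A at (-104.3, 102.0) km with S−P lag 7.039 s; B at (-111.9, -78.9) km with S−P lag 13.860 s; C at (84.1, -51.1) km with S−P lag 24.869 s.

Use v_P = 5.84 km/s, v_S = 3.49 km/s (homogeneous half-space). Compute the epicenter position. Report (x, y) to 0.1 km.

-110.8 km east, 41.3 km north

Distance from S−P lag: d = Δt · v_P v_S / (v_P − v_S) = Δt · (5.84·3.49)/(5.84−3.49) ≈ 8.6730·Δt.
So d_A = 61.05, d_B = 120.21, d_C = 215.69 km.
Circle about each station: (x + 104.3)² + (y − 102.0)² = 61.05²; (x + 111.9)² + (y + 78.9)² = 120.21²; (x − 84.1)² + (y + 51.1)² = 215.69².
Subtracting the A equation from the B and C equations removes the quadratic terms:
-15.2 x − 361.8 y = -13259.01
376.8 x − 306.2 y = -54393.54
Solving the 2×2 system: x ≈ -110.8, y ≈ 41.3 km.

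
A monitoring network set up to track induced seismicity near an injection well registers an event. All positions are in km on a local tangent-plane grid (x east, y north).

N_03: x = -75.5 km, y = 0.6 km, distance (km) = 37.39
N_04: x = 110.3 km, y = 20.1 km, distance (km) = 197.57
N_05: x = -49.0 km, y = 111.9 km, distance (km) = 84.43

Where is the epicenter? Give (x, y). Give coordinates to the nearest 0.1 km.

(-86.6, 36.3)

Circle about each station: (x + 75.5)² + (y − 0.6)² = 37.39²; (x − 110.3)² + (y − 20.1)² = 197.57²; (x + 49.0)² + (y − 111.9)² = 84.43².
Subtracting pairs of circle equations eliminates x²+y² and gives linear equations (the radical axes):
371.6 x + 39.0 y = -30766.40
53.0 x + 222.6 y = 3491.59
Solving the 2×2 system: x ≈ -86.6, y ≈ 36.3 km.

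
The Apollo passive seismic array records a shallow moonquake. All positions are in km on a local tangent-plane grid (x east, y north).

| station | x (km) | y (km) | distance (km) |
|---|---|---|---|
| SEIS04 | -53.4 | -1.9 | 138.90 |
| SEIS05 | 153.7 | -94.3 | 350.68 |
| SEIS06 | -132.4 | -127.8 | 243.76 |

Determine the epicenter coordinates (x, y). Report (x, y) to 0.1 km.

(-127.0, 115.9)

Circle about each station: (x + 53.4)² + (y + 1.9)² = 138.90²; (x − 153.7)² + (y + 94.3)² = 350.68²; (x + 132.4)² + (y + 127.8)² = 243.76².
Subtracting pairs of circle equations eliminates x²+y² and gives linear equations (the radical axes):
414.2 x − 184.8 y = -74022.24
-158.0 x − 251.8 y = -9118.30
Solving the 2×2 system: x ≈ -127.0, y ≈ 115.9 km.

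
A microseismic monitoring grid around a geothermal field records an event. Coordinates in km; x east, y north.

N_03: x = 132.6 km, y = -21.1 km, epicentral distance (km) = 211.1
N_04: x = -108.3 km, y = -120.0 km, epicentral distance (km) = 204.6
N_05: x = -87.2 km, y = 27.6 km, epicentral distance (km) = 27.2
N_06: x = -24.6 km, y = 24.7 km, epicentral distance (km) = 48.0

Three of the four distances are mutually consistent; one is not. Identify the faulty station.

N_04

Solve using three stations at a time. Using N_03, N_05, N_06 (subtract circle equations pairwise → linear system) gives (x, y) ≈ (-67.5, 46.2).
Distances from that point to each station vs reported:
  N_03: calculated 211.1 vs reported 211.1 → residual 0.0 km
  N_04: calculated 171.2 vs reported 204.6 → residual 33.4 km
  N_05: calculated 27.2 vs reported 27.2 → residual 0.0 km
  N_06: calculated 48.0 vs reported 48.0 → residual 0.0 km
N_03, N_05, N_06 are mutually consistent (residuals ≈ 0); N_04 is off by 33.4 km.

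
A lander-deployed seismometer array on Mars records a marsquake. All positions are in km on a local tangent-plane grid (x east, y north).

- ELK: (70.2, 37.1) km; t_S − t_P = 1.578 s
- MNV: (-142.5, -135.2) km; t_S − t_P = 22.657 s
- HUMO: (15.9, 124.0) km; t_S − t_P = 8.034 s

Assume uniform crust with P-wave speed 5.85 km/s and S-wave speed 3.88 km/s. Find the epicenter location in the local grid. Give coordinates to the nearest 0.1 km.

Distance from S−P lag: d = Δt · v_P v_S / (v_P − v_S) = Δt · (5.85·3.88)/(5.85−3.88) ≈ 11.5218·Δt.
So d_ELK = 18.18, d_MNV = 261.05, d_HUMO = 92.57 km.
Circle about each station: (x − 70.2)² + (y − 37.1)² = 18.18²; (x + 142.5)² + (y + 135.2)² = 261.05²; (x − 15.9)² + (y − 124.0)² = 92.57².
Subtracting the ELK equation from the MNV and HUMO equations removes the quadratic terms:
-425.4 x − 344.6 y = -35535.75
-108.6 x + 173.8 y = 1085.67
Solving the 2×2 system: x ≈ 52.1, y ≈ 38.8 km.
Check against ELK (with the unrounded x, y): √((x − 70.2)²+(y − 37.1)²) = 18.18 ≈ 18.18 km. ✓

(52.1, 38.8)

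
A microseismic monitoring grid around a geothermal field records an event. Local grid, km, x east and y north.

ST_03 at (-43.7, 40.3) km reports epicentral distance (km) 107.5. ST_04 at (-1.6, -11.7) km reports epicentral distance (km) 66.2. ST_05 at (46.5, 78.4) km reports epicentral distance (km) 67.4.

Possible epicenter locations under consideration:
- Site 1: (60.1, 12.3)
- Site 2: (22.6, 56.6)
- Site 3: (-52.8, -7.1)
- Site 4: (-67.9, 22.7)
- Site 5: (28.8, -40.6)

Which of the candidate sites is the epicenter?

For each candidate, compare |candidate − station| to the reported distance:
Site 1: residuals ST_03 0.0, ST_04 0.0, ST_05 0.1 → max 0.1 km
Site 2: residuals ST_03 39.2, ST_04 6.3, ST_05 35.1 → max 39.2 km
Site 3: residuals ST_03 59.2, ST_04 14.8, ST_05 63.6 → max 63.6 km
Site 4: residuals ST_03 77.6, ST_04 8.5, ST_05 59.8 → max 77.6 km
Site 5: residuals ST_03 1.1, ST_04 24.3, ST_05 52.9 → max 52.9 km
Only Site 1 has all residuals ≈ 0.

Site 1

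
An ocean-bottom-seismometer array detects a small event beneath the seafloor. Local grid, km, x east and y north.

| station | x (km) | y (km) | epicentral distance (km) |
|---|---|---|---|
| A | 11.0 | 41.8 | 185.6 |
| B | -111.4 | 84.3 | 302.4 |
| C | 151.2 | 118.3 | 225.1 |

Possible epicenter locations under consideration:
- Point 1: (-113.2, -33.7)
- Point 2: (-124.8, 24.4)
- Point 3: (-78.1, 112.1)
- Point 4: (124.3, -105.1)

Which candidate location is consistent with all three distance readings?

For each candidate, compare |candidate − station| to the reported distance:
Point 1: residuals A 40.3, B 184.4, C 79.9 → max 184.4 km
Point 2: residuals A 48.7, B 241.0, C 66.4 → max 241.0 km
Point 3: residuals A 72.1, B 259.0, C 4.3 → max 259.0 km
Point 4: residuals A 0.1, B 0.0, C 0.1 → max 0.1 km
Only Point 4 has all residuals ≈ 0.

Point 4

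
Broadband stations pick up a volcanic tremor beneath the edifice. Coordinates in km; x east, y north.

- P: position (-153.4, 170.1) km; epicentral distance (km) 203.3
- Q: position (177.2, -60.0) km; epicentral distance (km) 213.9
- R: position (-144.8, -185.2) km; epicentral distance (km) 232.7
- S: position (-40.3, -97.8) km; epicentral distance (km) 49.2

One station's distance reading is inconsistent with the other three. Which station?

S

Solve using three stations at a time. Using P, Q, R (subtract circle equations pairwise → linear system) gives (x, y) ≈ (-23.7, 13.5).
Distances from that point to each station vs reported:
  P: calculated 203.3 vs reported 203.3 → residual 0.0 km
  Q: calculated 213.9 vs reported 213.9 → residual 0.0 km
  R: calculated 232.7 vs reported 232.7 → residual 0.0 km
  S: calculated 112.6 vs reported 49.2 → residual 63.4 km
P, Q, R are mutually consistent (residuals ≈ 0); S is off by 63.4 km.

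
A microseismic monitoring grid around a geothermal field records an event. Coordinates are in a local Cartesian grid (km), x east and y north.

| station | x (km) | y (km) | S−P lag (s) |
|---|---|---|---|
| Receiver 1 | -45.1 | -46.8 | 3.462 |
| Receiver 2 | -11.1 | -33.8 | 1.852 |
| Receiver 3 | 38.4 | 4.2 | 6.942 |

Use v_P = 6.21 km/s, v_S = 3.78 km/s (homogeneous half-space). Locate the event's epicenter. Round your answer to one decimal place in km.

-23.7 km east, -21.1 km north

Distance from S−P lag: d = Δt · v_P v_S / (v_P − v_S) = Δt · (6.21·3.78)/(6.21−3.78) ≈ 9.6600·Δt.
So d_Receiver 1 = 33.44, d_Receiver 2 = 17.89, d_Receiver 3 = 67.06 km.
Circle about each station: (x + 45.1)² + (y + 46.8)² = 33.44²; (x + 11.1)² + (y + 33.8)² = 17.89²; (x − 38.4)² + (y − 4.2)² = 67.06².
Subtracting pairs of circle equations eliminates x²+y² and gives linear equations (the radical axes):
68.0 x + 26.0 y = -2160.42
167.0 x + 102.0 y = -6110.86
Solving the 2×2 system: x ≈ -23.7, y ≈ -21.1 km.
Check against Receiver 1 (with the unrounded x, y): √((x + 45.1)²+(y + 46.8)²) = 33.44 ≈ 33.44 km. ✓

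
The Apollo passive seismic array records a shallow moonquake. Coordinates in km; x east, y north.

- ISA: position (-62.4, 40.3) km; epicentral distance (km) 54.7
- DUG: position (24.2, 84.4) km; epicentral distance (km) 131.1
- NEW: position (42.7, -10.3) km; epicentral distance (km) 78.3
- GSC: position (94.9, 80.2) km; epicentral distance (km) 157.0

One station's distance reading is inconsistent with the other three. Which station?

Solve using three stations at a time. Using ISA, NEW, GSC (subtract circle equations pairwise → linear system) gives (x, y) ≈ (-35.5, -7.2).
Distances from that point to each station vs reported:
  ISA: calculated 54.6 vs reported 54.7 → residual 0.1 km
  DUG: calculated 109.3 vs reported 131.1 → residual 21.8 km
  NEW: calculated 78.2 vs reported 78.3 → residual 0.1 km
  GSC: calculated 157.0 vs reported 157.0 → residual 0.0 km
ISA, NEW, GSC are mutually consistent (residuals ≈ 0); DUG is off by 21.8 km.

DUG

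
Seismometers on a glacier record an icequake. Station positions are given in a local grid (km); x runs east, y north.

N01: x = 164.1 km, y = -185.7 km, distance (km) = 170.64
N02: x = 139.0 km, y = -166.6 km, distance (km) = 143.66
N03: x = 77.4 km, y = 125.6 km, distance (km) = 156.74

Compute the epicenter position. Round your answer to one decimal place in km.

x ≈ 93.6 km, y ≈ -30.3 km

Circle about each station: (x − 164.1)² + (y + 185.7)² = 170.64²; (x − 139.0)² + (y + 166.6)² = 143.66²; (x − 77.4)² + (y − 125.6)² = 156.74².
Subtracting pairs of circle equations eliminates x²+y² and gives linear equations (the radical axes):
-50.2 x + 38.2 y = -5856.93
-173.4 x + 622.6 y = -35096.60
Solving the 2×2 system: x ≈ 93.6, y ≈ -30.3 km.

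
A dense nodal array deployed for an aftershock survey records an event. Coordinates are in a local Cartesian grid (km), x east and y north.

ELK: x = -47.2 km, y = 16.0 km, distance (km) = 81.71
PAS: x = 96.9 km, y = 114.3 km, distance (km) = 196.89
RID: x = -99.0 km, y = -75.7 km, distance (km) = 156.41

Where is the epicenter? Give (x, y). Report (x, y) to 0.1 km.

Circle about each station: (x + 47.2)² + (y − 16.0)² = 81.71²; (x − 96.9)² + (y − 114.3)² = 196.89²; (x + 99.0)² + (y + 75.7)² = 156.41².
Subtracting pairs of circle equations eliminates x²+y² and gives linear equations (the radical axes):
288.2 x + 196.6 y = -12118.89
-103.6 x − 183.4 y = -4739.91
Solving the 2×2 system: x ≈ -97.1, y ≈ 80.7 km.

-97.1 km east, 80.7 km north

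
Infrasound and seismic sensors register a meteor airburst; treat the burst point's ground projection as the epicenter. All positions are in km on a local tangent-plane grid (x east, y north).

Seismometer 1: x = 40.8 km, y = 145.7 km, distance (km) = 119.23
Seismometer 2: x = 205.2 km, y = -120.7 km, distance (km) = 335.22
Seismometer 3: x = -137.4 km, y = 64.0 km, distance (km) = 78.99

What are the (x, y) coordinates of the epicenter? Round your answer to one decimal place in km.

Circle about each station: (x − 40.8)² + (y − 145.7)² = 119.23²; (x − 205.2)² + (y + 120.7)² = 335.22²; (x + 137.4)² + (y − 64.0)² = 78.99².
Subtracting the Seismometer 1 equation from the Seismometer 2 and Seismometer 3 equations removes the quadratic terms:
328.8 x − 532.8 y = -64374.26
-356.4 x − 163.4 y = 8058.00
Solving the 2×2 system: x ≈ -60.8, y ≈ 83.3 km.
Check against Seismometer 1 (with the unrounded x, y): √((x − 40.8)²+(y − 145.7)²) = 119.23 ≈ 119.23 km. ✓

x ≈ -60.8 km, y ≈ 83.3 km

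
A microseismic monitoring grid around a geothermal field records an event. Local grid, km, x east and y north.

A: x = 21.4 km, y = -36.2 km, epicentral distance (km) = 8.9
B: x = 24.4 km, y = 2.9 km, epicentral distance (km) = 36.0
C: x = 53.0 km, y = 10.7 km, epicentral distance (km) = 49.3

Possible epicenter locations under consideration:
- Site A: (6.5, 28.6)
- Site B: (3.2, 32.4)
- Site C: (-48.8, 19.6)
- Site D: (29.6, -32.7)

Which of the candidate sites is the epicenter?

Site D

For each candidate, compare |candidate − station| to the reported distance:
Site A: residuals A 57.6, B 4.7, C 0.5 → max 57.6 km
Site B: residuals A 62.1, B 0.3, C 5.0 → max 62.1 km
Site C: residuals A 80.8, B 39.1, C 52.9 → max 80.8 km
Site D: residuals A 0.0, B 0.0, C 0.0 → max 0.0 km
Only Site D has all residuals ≈ 0.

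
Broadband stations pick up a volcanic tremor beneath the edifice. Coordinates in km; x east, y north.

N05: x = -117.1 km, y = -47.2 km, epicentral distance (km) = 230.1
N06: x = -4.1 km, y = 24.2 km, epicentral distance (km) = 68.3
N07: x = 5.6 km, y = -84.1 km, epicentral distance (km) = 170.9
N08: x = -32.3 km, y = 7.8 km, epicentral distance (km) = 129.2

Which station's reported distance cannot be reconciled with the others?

Solve using three stations at a time. Using N05, N07, N08 (subtract circle equations pairwise → linear system) gives (x, y) ≈ (81.5, 69.1).
Distances from that point to each station vs reported:
  N05: calculated 230.1 vs reported 230.1 → residual 0.0 km
  N06: calculated 96.6 vs reported 68.3 → residual 28.3 km
  N07: calculated 170.9 vs reported 170.9 → residual 0.0 km
  N08: calculated 129.2 vs reported 129.2 → residual 0.0 km
N05, N07, N08 are mutually consistent (residuals ≈ 0); N06 is off by 28.3 km.

N06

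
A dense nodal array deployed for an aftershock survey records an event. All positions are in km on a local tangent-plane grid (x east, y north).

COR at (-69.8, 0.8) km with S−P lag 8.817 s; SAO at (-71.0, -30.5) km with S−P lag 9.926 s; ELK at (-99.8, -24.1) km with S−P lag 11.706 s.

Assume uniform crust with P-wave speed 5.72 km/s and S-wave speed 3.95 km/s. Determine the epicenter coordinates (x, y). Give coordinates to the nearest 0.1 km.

x ≈ 37.4 km, y ≈ 35.1 km

Distance from S−P lag: d = Δt · v_P v_S / (v_P − v_S) = Δt · (5.72·3.95)/(5.72−3.95) ≈ 12.7650·Δt.
So d_COR = 112.55, d_SAO = 126.71, d_ELK = 149.43 km.
Circle about each station: (x + 69.8)² + (y − 0.8)² = 112.55²; (x + 71.0)² + (y + 30.5)² = 126.71²; (x + 99.8)² + (y + 24.1)² = 149.43².
Subtracting pairs of circle equations eliminates x²+y² and gives linear equations (the radical axes):
-2.4 x − 62.6 y = -2289.35
-60.0 x − 49.8 y = -3993.65
Solving the 2×2 system: x ≈ 37.4, y ≈ 35.1 km.
Check against COR (with the unrounded x, y): √((x + 69.8)²+(y − 0.8)²) = 112.56 ≈ 112.55 km. ✓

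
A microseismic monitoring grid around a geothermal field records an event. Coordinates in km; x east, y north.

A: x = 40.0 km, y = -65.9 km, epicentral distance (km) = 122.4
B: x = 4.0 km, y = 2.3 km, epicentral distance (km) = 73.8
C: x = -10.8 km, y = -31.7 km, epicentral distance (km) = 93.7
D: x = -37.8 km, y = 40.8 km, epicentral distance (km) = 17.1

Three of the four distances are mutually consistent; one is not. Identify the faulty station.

Solve using three stations at a time. Using B, C, D (subtract circle equations pairwise → linear system) gives (x, y) ≈ (-48.6, 54.0).
Distances from that point to each station vs reported:
  A: calculated 149.1 vs reported 122.4 → residual 26.7 km
  B: calculated 73.8 vs reported 73.8 → residual 0.0 km
  C: calculated 93.7 vs reported 93.7 → residual 0.0 km
  D: calculated 17.1 vs reported 17.1 → residual 0.0 km
B, C, D are mutually consistent (residuals ≈ 0); A is off by 26.7 km.

A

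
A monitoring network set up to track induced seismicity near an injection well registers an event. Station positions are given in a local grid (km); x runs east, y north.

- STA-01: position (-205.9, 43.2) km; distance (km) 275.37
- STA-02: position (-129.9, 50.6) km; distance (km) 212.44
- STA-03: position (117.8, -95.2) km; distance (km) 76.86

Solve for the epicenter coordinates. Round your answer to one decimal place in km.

Circle about each station: (x + 205.9)² + (y − 43.2)² = 275.37²; (x + 129.9)² + (y − 50.6)² = 212.44²; (x − 117.8)² + (y + 95.2)² = 76.86².
Subtracting pairs of circle equations eliminates x²+y² and gives linear equations (the radical axes):
152.0 x + 14.8 y = 5871.20
647.4 x − 276.8 y = 48600.01
Solving the 2×2 system: x ≈ 45.4, y ≈ -69.4 km.

45.4 km east, -69.4 km north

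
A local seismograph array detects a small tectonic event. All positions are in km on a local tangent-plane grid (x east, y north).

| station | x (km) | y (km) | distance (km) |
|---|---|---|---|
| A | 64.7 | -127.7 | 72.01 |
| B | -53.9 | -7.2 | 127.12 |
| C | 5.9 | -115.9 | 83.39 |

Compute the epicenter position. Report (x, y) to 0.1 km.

63.6 km east, -55.7 km north

Circle about each station: (x − 64.7)² + (y + 127.7)² = 72.01²; (x + 53.9)² + (y + 7.2)² = 127.12²; (x − 5.9)² + (y + 115.9)² = 83.39².
Subtracting pairs of circle equations eliminates x²+y² and gives linear equations (the radical axes):
-237.2 x + 241.0 y = -28510.38
-117.6 x + 23.6 y = -8794.21
Solving the 2×2 system: x ≈ 63.6, y ≈ -55.7 km.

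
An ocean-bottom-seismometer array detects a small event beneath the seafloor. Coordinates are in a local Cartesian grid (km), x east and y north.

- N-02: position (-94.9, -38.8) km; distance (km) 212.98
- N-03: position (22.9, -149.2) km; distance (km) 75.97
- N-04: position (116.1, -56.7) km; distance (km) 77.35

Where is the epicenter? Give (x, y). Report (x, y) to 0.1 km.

96.8 km east, -131.6 km north

Circle about each station: (x + 94.9)² + (y + 38.8)² = 212.98²; (x − 22.9)² + (y + 149.2)² = 75.97²; (x − 116.1)² + (y + 56.7)² = 77.35².
Subtracting the N-02 equation from the N-03 and N-04 equations removes the quadratic terms:
235.6 x − 220.8 y = 51862.64
422.0 x − 35.8 y = 45560.11
Solving the 2×2 system: x ≈ 96.8, y ≈ -131.6 km.
Check against N-02 (with the unrounded x, y): √((x + 94.9)²+(y + 38.8)²) = 212.98 ≈ 212.98 km. ✓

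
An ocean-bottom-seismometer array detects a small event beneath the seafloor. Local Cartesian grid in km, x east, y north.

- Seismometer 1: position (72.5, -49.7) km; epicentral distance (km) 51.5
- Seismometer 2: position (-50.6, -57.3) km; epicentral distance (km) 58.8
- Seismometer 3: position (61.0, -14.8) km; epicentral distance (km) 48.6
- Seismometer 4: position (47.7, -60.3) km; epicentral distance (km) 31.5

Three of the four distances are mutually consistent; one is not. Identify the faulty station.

Seismometer 2

Solve using three stations at a time. Using Seismometer 1, Seismometer 3, Seismometer 4 (subtract circle equations pairwise → linear system) gives (x, y) ≈ (21.5, -43.0).
Distances from that point to each station vs reported:
  Seismometer 1: calculated 51.4 vs reported 51.5 → residual 0.1 km
  Seismometer 2: calculated 73.5 vs reported 58.8 → residual 14.7 km
  Seismometer 3: calculated 48.5 vs reported 48.6 → residual 0.1 km
  Seismometer 4: calculated 31.4 vs reported 31.5 → residual 0.1 km
Seismometer 1, Seismometer 3, Seismometer 4 are mutually consistent (residuals ≈ 0); Seismometer 2 is off by 14.7 km.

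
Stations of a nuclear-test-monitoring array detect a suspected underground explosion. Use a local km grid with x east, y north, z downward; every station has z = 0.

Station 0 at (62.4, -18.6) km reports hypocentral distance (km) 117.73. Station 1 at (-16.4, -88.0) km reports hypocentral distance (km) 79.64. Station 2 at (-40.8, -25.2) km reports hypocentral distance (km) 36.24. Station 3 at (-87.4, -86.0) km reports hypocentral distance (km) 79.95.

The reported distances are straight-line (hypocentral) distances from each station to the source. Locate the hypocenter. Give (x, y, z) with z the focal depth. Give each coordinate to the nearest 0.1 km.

(-49.8, -24.8, 35.1)

Each station gives a sphere (x−x_i)² + (y−y_i)² + z² = d_i² (stations at z=0).
Subtracting the Station 0 sphere from Station 1 and Station 2: z² cancels, leaving linear equations in x and y:
-157.6 x − 138.8 y = 11291.06
-206.4 x − 13.2 y = 10606.98
Solving: x ≈ -49.805, y ≈ -24.797 km (keep extra digits for the depth step; rounded: -49.8, -24.8).
Then from the Station 0 sphere: z² = 117.73² − (x − 62.4)² − (y + 18.6)² with x = -49.805, y = -24.797, so z ≈ 35.100 ≈ 35.1 km.
Check against Station 3 (with the unrounded solution): distance 79.95 ≈ 79.95 km. ✓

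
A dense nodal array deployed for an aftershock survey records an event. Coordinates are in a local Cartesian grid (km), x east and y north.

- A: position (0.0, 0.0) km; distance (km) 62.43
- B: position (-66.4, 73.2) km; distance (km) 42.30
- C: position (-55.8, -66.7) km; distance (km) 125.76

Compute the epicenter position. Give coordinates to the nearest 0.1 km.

(-27.8, 55.9)

Circle about each station: x² + y² = 62.43²; (x + 66.4)² + (y − 73.2)² = 42.30²; (x + 55.8)² + (y + 66.7)² = 125.76².
Subtracting the A equation from the B and C equations removes the quadratic terms:
-132.8 x + 146.4 y = 11875.41
-111.6 x − 133.4 y = -4355.54
Solving the 2×2 system: x ≈ -27.8, y ≈ 55.9 km.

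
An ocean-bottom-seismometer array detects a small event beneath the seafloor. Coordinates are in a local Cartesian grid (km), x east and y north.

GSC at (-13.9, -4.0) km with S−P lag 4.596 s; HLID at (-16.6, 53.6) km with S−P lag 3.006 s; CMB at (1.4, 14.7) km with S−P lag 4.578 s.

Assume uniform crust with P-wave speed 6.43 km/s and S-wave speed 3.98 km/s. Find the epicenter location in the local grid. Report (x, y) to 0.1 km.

Distance from S−P lag: d = Δt · v_P v_S / (v_P − v_S) = Δt · (6.43·3.98)/(6.43−3.98) ≈ 10.4455·Δt.
So d_GSC = 48.01, d_HLID = 31.40, d_CMB = 47.82 km.
Circle about each station: (x + 13.9)² + (y + 4.0)² = 48.01²; (x + 16.6)² + (y − 53.6)² = 31.40²; (x − 1.4)² + (y − 14.7)² = 47.82².
Subtracting pairs of circle equations eliminates x²+y² and gives linear equations (the radical axes):
-5.4 x + 115.2 y = 4258.31
30.6 x + 37.4 y = 27.05
Solving the 2×2 system: x ≈ -41.9, y ≈ 35.0 km.

-41.9 km east, 35.0 km north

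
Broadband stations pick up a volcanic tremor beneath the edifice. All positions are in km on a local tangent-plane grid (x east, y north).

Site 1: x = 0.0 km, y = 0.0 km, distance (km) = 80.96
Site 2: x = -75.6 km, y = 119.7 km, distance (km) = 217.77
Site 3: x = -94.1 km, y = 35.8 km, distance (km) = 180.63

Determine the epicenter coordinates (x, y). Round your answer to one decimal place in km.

Circle about each station: x² + y² = 80.96²; (x + 75.6)² + (y − 119.7)² = 217.77²; (x + 94.1)² + (y − 35.8)² = 180.63².
Subtracting pairs of circle equations eliminates x²+y² and gives linear equations (the radical axes):
-151.2 x + 239.4 y = -20825.80
-188.2 x + 71.6 y = -15936.23
Solving the 2×2 system: x ≈ 67.9, y ≈ -44.1 km.

(67.9, -44.1)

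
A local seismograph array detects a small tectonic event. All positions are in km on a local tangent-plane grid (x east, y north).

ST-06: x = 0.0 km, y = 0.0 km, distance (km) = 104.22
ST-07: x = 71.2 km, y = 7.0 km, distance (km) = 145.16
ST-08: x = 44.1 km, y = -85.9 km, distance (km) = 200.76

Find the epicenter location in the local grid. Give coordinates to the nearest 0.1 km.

Circle about each station: x² + y² = 104.22²; (x − 71.2)² + (y − 7.0)² = 145.16²; (x − 44.1)² + (y + 85.9)² = 200.76².
Subtracting the ST-06 equation from the ST-07 and ST-08 equations removes the quadratic terms:
142.4 x + 14.0 y = -5091.18
88.2 x − 171.8 y = -20119.15
Solving the 2×2 system: x ≈ -45.0, y ≈ 94.0 km.

x ≈ -45.0 km, y ≈ 94.0 km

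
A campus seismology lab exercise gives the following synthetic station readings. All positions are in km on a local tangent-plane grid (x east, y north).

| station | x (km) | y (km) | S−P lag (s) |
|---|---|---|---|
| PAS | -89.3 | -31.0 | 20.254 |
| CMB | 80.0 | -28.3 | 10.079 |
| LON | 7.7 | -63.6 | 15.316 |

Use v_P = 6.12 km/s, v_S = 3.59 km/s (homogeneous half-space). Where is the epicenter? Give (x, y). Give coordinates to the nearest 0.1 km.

Distance from S−P lag: d = Δt · v_P v_S / (v_P − v_S) = Δt · (6.12·3.59)/(6.12−3.59) ≈ 8.6841·Δt.
So d_PAS = 175.89, d_CMB = 87.53, d_LON = 133.01 km.
Circle about each station: (x + 89.3)² + (y + 31.0)² = 175.89²; (x − 80.0)² + (y + 28.3)² = 87.53²; (x − 7.7)² + (y + 63.6)² = 133.01².
Subtracting pairs of circle equations eliminates x²+y² and gives linear equations (the radical axes):
338.6 x + 5.4 y = 21541.19
194.0 x − 65.2 y = 8414.39
Solving the 2×2 system: x ≈ 62.7, y ≈ 57.5 km.
Check against PAS (with the unrounded x, y): √((x + 89.3)²+(y + 31.0)²) = 175.89 ≈ 175.89 km. ✓

62.7 km east, 57.5 km north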